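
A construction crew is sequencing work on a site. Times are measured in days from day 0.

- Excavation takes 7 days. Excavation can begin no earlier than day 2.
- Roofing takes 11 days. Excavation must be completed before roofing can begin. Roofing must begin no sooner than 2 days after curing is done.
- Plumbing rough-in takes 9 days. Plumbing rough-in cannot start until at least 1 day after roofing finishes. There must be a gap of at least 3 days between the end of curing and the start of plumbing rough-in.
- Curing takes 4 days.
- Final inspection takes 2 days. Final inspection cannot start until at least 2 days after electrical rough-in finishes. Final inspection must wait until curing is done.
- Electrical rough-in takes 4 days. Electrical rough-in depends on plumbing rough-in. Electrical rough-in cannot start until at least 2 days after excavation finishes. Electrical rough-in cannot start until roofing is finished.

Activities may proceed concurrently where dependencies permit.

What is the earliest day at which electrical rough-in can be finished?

34

Nothing blocks curing, so it runs from day 0 to day 4.
Excavation cannot begin until its own release at day 2. It runs from day 2 to 2 + 7 = day 9.
Roofing cannot start until excavation (finishes day 9); curing (finishes day 4, plus 2-day gap → day 6). The controlling bound is day 9, so roofing finishes at 9 + 11 = day 20.
For plumbing rough-in: roofing (finishes day 20, plus 1-day gap → day 21); curing (finishes day 4, plus 3-day gap → day 7). Taking the maximum gives a start of day 21, and it finishes at 21 + 9 = day 30.
Electrical rough-in needs all of plumbing rough-in (finishes day 30); excavation (finishes day 9, plus 2-day gap → day 11); roofing (finishes day 20). That puts its earliest start at day 30; it finishes at 30 + 4 = day 34.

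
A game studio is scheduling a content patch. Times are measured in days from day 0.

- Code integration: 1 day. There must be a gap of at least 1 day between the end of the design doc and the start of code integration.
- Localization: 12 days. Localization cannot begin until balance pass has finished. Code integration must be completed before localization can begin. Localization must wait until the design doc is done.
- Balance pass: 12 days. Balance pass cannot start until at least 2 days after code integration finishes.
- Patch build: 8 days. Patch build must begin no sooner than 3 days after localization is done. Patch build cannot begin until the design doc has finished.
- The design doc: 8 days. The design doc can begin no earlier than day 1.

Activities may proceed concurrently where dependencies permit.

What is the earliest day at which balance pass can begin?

After its own release at day 1, the design doc can start at day 1 and finishes at day 9.
After the design doc (finishes day 9, plus 1-day gap → day 10), code integration can start at day 10 and finishes at day 11.
Balance pass waits on code integration (finishes day 11, plus 2-day gap → day 13), so the earliest it can start is day 13.

13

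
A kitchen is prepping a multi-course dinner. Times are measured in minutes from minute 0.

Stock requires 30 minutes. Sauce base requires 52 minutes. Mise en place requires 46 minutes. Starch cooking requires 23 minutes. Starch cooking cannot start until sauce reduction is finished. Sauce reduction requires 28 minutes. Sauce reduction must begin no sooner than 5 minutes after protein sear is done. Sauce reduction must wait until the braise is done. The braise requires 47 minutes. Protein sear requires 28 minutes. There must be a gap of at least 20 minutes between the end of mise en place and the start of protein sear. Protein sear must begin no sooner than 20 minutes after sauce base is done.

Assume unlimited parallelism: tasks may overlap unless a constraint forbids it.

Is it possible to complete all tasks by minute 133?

No

Nothing blocks the braise, so it runs from minute 0 to minute 47.
Sauce base has no prerequisites, so it starts at minute 0 and finishes at minute 52.
Stock can start immediately at minute 0; it finishes at minute 30.
Mise en place has no prerequisites, so it starts at minute 0 and finishes at minute 46.
Protein sear cannot start until mise en place (finishes minute 46, plus 20-minute gap → minute 66); sauce base (finishes minute 52, plus 20-minute gap → minute 72). The controlling bound is minute 72, so protein sear finishes at 72 + 28 = minute 100.
Sauce reduction has to wait for protein sear (finishes minute 100, plus 5-minute gap → minute 105); the braise (finishes minute 47). The latest of these is minute 105, so sauce reduction runs minute 105 to 105 + 28 = minute 133.
Starch cooking waits on sauce reduction (finishes minute 133), so it starts at minute 133 and finishes at 133 + 23 = minute 156.
The earliest everything can be done is minute 156, which is after the deadline of 133, so it is not possible.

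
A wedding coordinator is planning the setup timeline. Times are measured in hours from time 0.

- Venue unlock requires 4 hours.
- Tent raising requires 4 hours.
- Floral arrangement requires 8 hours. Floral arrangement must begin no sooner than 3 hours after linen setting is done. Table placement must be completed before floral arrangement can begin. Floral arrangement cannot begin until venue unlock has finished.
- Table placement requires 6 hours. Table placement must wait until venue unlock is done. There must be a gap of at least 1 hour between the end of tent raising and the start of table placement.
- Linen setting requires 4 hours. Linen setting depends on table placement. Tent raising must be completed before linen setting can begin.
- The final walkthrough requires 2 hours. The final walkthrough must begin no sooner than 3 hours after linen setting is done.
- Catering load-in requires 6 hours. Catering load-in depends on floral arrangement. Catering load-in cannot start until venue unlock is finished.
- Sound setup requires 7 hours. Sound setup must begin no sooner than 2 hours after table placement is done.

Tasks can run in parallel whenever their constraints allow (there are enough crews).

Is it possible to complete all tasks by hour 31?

No

Tent raising has no prerequisites, so it starts at hour 0 and finishes at hour 4.
Venue unlock has no prerequisites, so it starts at hour 0 and finishes at hour 4.
For table placement: venue unlock (finishes hour 4); tent raising (finishes hour 4, plus 1-hour gap → hour 5). Taking the maximum gives a start of hour 5, and it finishes at 5 + 6 = hour 11.
Sound setup cannot begin until table placement (finishes hour 11, plus 2-hour gap → hour 13). It runs from hour 13 to 13 + 7 = hour 20.
Linen setting needs all of table placement (finishes hour 11); tent raising (finishes hour 4). That puts its earliest start at hour 11; it finishes at 11 + 4 = hour 15.
The final walkthrough cannot begin until linen setting (finishes hour 15, plus 3-hour gap → hour 18). It runs from hour 18 to 18 + 2 = hour 20.
For floral arrangement: linen setting (finishes hour 15, plus 3-hour gap → hour 18); table placement (finishes hour 11); venue unlock (finishes hour 4). Taking the maximum gives a start of hour 18, and it finishes at 18 + 8 = hour 26.
Catering load-in cannot start until floral arrangement (finishes hour 26); venue unlock (finishes hour 4). The controlling bound is hour 26, so catering load-in finishes at 26 + 6 = hour 32.
The earliest everything can be done is hour 32, which is after the deadline of 31, so it is not possible.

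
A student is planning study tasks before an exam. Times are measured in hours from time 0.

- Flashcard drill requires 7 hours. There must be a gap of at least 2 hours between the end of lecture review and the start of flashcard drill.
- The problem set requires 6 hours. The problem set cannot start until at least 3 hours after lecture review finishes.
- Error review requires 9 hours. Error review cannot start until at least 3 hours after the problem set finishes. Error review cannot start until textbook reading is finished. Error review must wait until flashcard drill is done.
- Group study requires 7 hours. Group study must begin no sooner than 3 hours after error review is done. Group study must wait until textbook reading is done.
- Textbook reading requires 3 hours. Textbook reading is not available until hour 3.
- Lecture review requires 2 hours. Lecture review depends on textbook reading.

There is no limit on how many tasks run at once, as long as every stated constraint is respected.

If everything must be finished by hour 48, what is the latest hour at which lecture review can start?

15

Group study must finish by hour 48; it takes 7 hours, so it must start by 48 − 7 = hour 41.
Error review must finish before group study (must start by hour 41, minus 3-hour gap → hour 38). With a 9-hour duration, error review must start by 38 − 9 = hour 29.
The problem set feeds into error review (must start by hour 29, minus 3-hour gap → hour 26); so the problem set must finish by hour 26 and therefore start by hour 20.
Flashcard drill has to be done before error review (must start by hour 29). That means finishing by hour 29, i.e. starting by 29 − 7 = hour 22.
Lecture review must finish in time for the problem set (must start by hour 20, minus 3-hour gap → hour 17); flashcard drill (must start by hour 22, minus 2-hour gap → hour 20). The tightest is hour 17, so lecture review must start by 17 − 2 = hour 15.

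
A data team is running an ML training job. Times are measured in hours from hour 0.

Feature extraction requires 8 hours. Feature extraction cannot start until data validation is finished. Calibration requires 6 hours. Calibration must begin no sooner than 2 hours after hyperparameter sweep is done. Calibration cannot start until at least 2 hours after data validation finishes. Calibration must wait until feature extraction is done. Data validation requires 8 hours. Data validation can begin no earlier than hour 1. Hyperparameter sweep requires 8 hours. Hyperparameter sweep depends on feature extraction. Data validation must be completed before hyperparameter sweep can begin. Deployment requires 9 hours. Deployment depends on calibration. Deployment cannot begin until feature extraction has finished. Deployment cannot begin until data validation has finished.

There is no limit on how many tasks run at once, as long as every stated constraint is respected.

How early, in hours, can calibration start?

27

Data validation waits on its own release at hour 1, so it starts at hour 1 and finishes at 1 + 8 = hour 9.
Feature extraction cannot begin until data validation (finishes hour 9). It runs from hour 9 to 9 + 8 = hour 17.
Hyperparameter sweep cannot start until feature extraction (finishes hour 17); data validation (finishes hour 9). The controlling bound is hour 17, so hyperparameter sweep finishes at 17 + 8 = hour 25.
Calibration waits on hyperparameter sweep (finishes hour 25, plus 2-hour gap → hour 27); data validation (finishes hour 9, plus 2-hour gap → hour 11); feature extraction (finishes hour 17). The latest of these is hour 27, which is the earliest calibration can start.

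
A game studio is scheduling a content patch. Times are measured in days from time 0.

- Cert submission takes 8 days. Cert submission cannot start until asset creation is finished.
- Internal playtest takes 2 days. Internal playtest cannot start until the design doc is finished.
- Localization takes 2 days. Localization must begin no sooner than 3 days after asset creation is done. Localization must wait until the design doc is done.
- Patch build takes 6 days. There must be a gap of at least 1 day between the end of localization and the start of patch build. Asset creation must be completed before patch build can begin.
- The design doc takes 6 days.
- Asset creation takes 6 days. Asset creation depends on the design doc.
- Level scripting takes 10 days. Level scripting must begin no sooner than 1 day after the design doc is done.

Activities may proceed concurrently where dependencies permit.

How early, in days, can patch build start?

18

The design doc can start immediately at day 0; it finishes at day 6.
After the design doc (finishes day 6), asset creation can start at day 6 and finishes at day 12.
For localization: asset creation (finishes day 12, plus 3-day gap → day 15); the design doc (finishes day 6). Taking the maximum gives a start of day 15, and it finishes at 15 + 2 = day 17.
Patch build waits on localization (finishes day 17, plus 1-day gap → day 18); asset creation (finishes day 12). The latest of these is day 18, which is the earliest patch build can start.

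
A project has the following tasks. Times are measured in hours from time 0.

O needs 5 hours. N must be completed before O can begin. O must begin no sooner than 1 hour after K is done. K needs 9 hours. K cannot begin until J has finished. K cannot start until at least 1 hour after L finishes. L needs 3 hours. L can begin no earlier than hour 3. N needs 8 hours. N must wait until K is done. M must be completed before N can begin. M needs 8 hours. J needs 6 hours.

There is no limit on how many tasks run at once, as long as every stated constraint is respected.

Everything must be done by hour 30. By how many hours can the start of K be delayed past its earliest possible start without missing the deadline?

1

L cannot begin until its own release at hour 3. It runs from hour 3 to 3 + 3 = hour 6.
Nothing blocks J, so it runs from hour 0 to hour 6.
K needs all of J (finishes hour 6); L (finishes hour 6, plus 1-hour gap → hour 7). That puts its earliest start at hour 7; it finishes at 7 + 9 = hour 16.

Working backward from the deadline:
O must finish by hour 30; it takes 5 hours, so it must start by 30 − 5 = hour 25.
Since O (must start by hour 25) depends on it, N must finish by hour 25. Backing off its 8-hour duration gives a latest start of hour 17.
K must finish in time for N (must start by hour 17); O (must start by hour 25, minus 1-hour gap → hour 24). The tightest is hour 17, so K must start by 17 − 9 = hour 8.
So K can start as early as hour 7 and as late as hour 8, giving 8 − 7 = 1 hour of slack.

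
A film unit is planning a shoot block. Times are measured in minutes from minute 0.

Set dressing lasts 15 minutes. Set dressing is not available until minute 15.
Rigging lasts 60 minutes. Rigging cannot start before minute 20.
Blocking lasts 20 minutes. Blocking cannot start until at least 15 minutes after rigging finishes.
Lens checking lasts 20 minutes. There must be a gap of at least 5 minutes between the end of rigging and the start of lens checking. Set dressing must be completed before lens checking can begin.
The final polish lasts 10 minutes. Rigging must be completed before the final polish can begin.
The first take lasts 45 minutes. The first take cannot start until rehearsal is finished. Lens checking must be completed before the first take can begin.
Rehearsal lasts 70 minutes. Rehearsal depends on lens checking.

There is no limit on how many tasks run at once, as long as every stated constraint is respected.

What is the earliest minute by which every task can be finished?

Set dressing waits on its own release at minute 15, so it starts at minute 15 and finishes at 15 + 15 = minute 30.
Rigging cannot begin until its own release at minute 20. It runs from minute 20 to 20 + 60 = minute 80.
After rigging (finishes minute 80), the final polish can start at minute 80 and finishes at minute 90.
Blocking waits on rigging (finishes minute 80, plus 15-minute gap → minute 95), so it starts at minute 95 and finishes at 95 + 20 = minute 115.
Lens checking cannot start until rigging (finishes minute 80, plus 5-minute gap → minute 85); set dressing (finishes minute 30). The controlling bound is minute 85, so lens checking finishes at 85 + 20 = minute 105.
Rehearsal cannot begin until lens checking (finishes minute 105). It runs from minute 105 to 105 + 70 = minute 175.
For the first take: rehearsal (finishes minute 175); lens checking (finishes minute 105). Taking the maximum gives a start of minute 175, and it finishes at 175 + 45 = minute 220.
All tasks are finished once the last one completes. Finish times: Rigging at 80, Set dressing at 30, Lens checking at 105, Blocking at 115, Rehearsal at 175, The final polish at 90, The first take at 220. The latest is minute 220.

220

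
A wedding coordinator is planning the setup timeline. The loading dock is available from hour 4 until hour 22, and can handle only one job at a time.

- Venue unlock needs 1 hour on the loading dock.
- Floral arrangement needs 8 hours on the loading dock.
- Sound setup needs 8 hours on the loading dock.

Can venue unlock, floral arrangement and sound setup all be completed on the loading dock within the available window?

The loading dock window is 22 − 4 = 18 hours.
Running back to back, the jobs need 1 + 8 + 8 = 17 hours on the loading dock.
Since 17 ≤ 18, they fit within the window.

Yes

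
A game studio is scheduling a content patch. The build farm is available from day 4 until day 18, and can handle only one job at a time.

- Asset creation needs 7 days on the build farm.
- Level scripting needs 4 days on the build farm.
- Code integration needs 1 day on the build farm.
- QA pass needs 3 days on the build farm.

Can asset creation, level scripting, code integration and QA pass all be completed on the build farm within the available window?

The build farm window is 18 − 4 = 14 days.
Running back to back, the jobs need 7 + 4 + 1 + 3 = 15 days on the build farm.
Since 15 > 14, they cannot all fit.

No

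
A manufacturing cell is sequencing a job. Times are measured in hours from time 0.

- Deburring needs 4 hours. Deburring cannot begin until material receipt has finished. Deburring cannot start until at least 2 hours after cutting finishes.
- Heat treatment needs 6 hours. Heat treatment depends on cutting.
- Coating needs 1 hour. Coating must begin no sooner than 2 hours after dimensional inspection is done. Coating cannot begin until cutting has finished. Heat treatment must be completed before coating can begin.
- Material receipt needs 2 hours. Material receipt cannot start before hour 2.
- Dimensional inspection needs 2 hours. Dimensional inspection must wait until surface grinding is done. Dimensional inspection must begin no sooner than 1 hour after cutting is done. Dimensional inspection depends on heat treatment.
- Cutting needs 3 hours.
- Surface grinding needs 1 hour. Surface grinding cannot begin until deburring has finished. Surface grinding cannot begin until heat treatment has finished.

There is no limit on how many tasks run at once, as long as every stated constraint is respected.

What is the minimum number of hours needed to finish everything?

Nothing blocks cutting, so it runs from hour 0 to hour 3.
Heat treatment cannot begin until cutting (finishes hour 3). It runs from hour 3 to 3 + 6 = hour 9.
After its own release at hour 2, material receipt can start at hour 2 and finishes at hour 4.
For deburring: material receipt (finishes hour 4); cutting (finishes hour 3, plus 2-hour gap → hour 5). Taking the maximum gives a start of hour 5, and it finishes at 5 + 4 = hour 9.
Surface grinding needs all of deburring (finishes hour 9); heat treatment (finishes hour 9). That puts its earliest start at hour 9; it finishes at 9 + 1 = hour 10.
Dimensional inspection cannot start until surface grinding (finishes hour 10); cutting (finishes hour 3, plus 1-hour gap → hour 4); heat treatment (finishes hour 9). The controlling bound is hour 10, so dimensional inspection finishes at 10 + 2 = hour 12.
Coating needs all of dimensional inspection (finishes hour 12, plus 2-hour gap → hour 14); cutting (finishes hour 3); heat treatment (finishes hour 9). That puts its earliest start at hour 14; it finishes at 14 + 1 = hour 15.
All tasks are finished once the last one completes. Finish times: Material receipt at 4, Cutting at 3, Deburring at 9, Heat treatment at 9, Surface grinding at 10, Dimensional inspection at 12, Coating at 15. The latest is hour 15.

15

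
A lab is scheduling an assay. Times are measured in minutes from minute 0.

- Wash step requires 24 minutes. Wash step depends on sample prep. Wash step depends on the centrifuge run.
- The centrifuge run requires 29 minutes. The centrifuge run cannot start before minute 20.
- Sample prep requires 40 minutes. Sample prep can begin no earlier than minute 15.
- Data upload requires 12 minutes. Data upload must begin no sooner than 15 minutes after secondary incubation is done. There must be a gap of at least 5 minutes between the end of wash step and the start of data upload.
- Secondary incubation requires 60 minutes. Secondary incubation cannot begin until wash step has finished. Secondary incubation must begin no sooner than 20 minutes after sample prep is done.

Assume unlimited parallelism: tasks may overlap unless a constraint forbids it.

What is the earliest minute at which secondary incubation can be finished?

The centrifuge run cannot begin until its own release at minute 20. It runs from minute 20 to 20 + 29 = minute 49.
Sample prep waits on its own release at minute 15, so it starts at minute 15 and finishes at 15 + 40 = minute 55.
Wash step cannot start until sample prep (finishes minute 55); the centrifuge run (finishes minute 49). The controlling bound is minute 55, so wash step finishes at 55 + 24 = minute 79.
Secondary incubation cannot start until wash step (finishes minute 79); sample prep (finishes minute 55, plus 20-minute gap → minute 75). The controlling bound is minute 79, so secondary incubation finishes at 79 + 60 = minute 139.

139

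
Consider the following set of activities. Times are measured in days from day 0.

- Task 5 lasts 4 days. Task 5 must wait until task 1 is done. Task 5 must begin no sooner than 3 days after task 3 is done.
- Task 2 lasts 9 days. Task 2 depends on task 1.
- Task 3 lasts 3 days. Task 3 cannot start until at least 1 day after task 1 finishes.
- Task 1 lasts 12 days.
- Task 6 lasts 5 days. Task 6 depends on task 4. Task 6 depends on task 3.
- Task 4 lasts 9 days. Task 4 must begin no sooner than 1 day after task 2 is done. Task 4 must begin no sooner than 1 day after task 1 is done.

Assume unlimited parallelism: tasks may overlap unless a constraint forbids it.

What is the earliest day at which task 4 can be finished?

Nothing blocks task 1, so it runs from day 0 to day 12.
After task 1 (finishes day 12), task 2 can start at day 12 and finishes at day 21.
Task 4 cannot start until task 2 (finishes day 21, plus 1-day gap → day 22); task 1 (finishes day 12, plus 1-day gap → day 13). The controlling bound is day 22, so task 4 finishes at 22 + 9 = day 31.

31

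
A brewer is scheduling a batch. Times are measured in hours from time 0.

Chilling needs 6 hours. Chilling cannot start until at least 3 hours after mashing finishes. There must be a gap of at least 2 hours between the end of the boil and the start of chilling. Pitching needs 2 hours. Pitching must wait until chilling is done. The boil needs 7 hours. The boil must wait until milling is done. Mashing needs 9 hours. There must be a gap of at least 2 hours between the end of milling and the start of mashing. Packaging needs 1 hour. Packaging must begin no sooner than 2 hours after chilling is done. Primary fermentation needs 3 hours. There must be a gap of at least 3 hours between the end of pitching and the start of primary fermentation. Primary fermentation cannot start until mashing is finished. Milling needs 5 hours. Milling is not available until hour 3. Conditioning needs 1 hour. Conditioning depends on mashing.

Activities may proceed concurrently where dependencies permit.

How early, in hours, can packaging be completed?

31

Milling waits on its own release at hour 3, so it starts at hour 3 and finishes at 3 + 5 = hour 8.
The boil cannot begin until milling (finishes hour 8). It runs from hour 8 to 8 + 7 = hour 15.
After milling (finishes hour 8, plus 2-hour gap → hour 10), mashing can start at hour 10 and finishes at hour 19.
Chilling needs all of mashing (finishes hour 19, plus 3-hour gap → hour 22); the boil (finishes hour 15, plus 2-hour gap → hour 17). That puts its earliest start at hour 22; it finishes at 22 + 6 = hour 28.
Packaging waits on chilling (finishes hour 28, plus 2-hour gap → hour 30), so it starts at hour 30 and finishes at 30 + 1 = hour 31.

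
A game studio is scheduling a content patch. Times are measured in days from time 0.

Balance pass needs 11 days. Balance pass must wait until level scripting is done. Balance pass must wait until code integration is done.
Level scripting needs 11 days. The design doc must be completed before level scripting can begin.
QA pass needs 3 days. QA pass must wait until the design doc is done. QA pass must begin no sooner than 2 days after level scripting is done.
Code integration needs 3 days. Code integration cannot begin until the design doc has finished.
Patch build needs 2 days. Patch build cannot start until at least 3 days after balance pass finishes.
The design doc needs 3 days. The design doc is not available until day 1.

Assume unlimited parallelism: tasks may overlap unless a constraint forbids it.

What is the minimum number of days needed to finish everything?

31

The design doc waits on its own release at day 1, so it starts at day 1 and finishes at 1 + 3 = day 4.
Code integration waits on the design doc (finishes day 4), so it starts at day 4 and finishes at 4 + 3 = day 7.
Level scripting cannot begin until the design doc (finishes day 4). It runs from day 4 to 4 + 11 = day 15.
QA pass needs all of the design doc (finishes day 4); level scripting (finishes day 15, plus 2-day gap → day 17). That puts its earliest start at day 17; it finishes at 17 + 3 = day 20.
Balance pass has to wait for level scripting (finishes day 15); code integration (finishes day 7). The latest of these is day 15, so balance pass runs day 15 to 15 + 11 = day 26.
Patch build waits on balance pass (finishes day 26, plus 3-day gap → day 29), so it starts at day 29 and finishes at 29 + 2 = day 31.
All tasks are finished once the last one completes. Finish times: The design doc at 4, Level scripting at 15, Code integration at 7, Balance pass at 26, QA pass at 20, Patch build at 31. The latest is day 31.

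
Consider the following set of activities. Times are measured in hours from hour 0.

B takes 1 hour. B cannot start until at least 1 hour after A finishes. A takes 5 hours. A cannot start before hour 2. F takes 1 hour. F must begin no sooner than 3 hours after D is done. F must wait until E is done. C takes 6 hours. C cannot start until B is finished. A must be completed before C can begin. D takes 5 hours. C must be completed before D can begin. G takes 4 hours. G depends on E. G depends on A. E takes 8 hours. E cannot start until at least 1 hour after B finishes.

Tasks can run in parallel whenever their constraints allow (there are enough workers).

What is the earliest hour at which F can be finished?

24

A cannot begin until its own release at hour 2. It runs from hour 2 to 2 + 5 = hour 7.
B waits on A (finishes hour 7, plus 1-hour gap → hour 8), so it starts at hour 8 and finishes at 8 + 1 = hour 9.
E waits on B (finishes hour 9, plus 1-hour gap → hour 10), so it starts at hour 10 and finishes at 10 + 8 = hour 18.
For C: B (finishes hour 9); A (finishes hour 7). Taking the maximum gives a start of hour 9, and it finishes at 9 + 6 = hour 15.
D waits on C (finishes hour 15), so it starts at hour 15 and finishes at 15 + 5 = hour 20.
F has to wait for D (finishes hour 20, plus 3-hour gap → hour 23); E (finishes hour 18). The latest of these is hour 23, so F runs hour 23 to 23 + 1 = hour 24.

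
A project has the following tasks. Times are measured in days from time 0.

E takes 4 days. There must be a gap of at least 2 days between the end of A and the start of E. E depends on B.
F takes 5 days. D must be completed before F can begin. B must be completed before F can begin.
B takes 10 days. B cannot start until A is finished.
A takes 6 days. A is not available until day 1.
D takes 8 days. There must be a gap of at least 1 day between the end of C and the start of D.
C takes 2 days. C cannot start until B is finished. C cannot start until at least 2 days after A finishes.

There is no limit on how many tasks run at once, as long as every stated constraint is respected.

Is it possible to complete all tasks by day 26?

A waits on its own release at day 1, so it starts at day 1 and finishes at 1 + 6 = day 7.
After A (finishes day 7), B can start at day 7 and finishes at day 17.
E needs all of A (finishes day 7, plus 2-day gap → day 9); B (finishes day 17). That puts its earliest start at day 17; it finishes at 17 + 4 = day 21.
For C: B (finishes day 17); A (finishes day 7, plus 2-day gap → day 9). Taking the maximum gives a start of day 17, and it finishes at 17 + 2 = day 19.
D waits on C (finishes day 19, plus 1-day gap → day 20), so it starts at day 20 and finishes at 20 + 8 = day 28.
F needs all of D (finishes day 28); B (finishes day 17). That puts its earliest start at day 28; it finishes at 28 + 5 = day 33.
The earliest everything can be done is day 33, which is after the deadline of 26, so it is not possible.

No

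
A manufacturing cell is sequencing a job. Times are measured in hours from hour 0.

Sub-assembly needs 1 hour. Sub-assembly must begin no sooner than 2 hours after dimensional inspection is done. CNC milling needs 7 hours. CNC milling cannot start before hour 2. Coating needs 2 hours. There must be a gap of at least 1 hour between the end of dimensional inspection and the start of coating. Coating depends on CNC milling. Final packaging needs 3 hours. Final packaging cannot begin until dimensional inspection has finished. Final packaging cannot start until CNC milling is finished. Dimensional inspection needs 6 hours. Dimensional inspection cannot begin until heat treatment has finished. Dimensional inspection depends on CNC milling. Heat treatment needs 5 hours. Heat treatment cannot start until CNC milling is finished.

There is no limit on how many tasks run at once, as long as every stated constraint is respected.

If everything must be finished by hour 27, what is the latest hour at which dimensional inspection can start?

18

To finish by hour 27, coating (duration 2) must start no later than hour 25.
Nothing follows sub-assembly; the deadline of hour 27 is its only limit. It must start by 27 − 1 = hour 26.
To finish by hour 27, final packaging (duration 3) must start no later than hour 24.
Dimensional inspection must finish in time for coating (must start by hour 25, minus 1-hour gap → hour 24); sub-assembly (must start by hour 26, minus 2-hour gap → hour 24); final packaging (must start by hour 24). The tightest is hour 24, so dimensional inspection must start by 24 − 6 = hour 18.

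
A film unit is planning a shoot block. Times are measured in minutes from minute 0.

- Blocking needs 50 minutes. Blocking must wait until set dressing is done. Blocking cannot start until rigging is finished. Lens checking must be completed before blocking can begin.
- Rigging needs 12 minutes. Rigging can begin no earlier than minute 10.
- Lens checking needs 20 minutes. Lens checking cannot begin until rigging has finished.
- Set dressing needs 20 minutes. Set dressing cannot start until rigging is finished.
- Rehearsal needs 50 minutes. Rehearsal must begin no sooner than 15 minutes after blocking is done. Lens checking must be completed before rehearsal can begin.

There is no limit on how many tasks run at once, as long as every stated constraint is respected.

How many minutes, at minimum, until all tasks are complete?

157

Rigging cannot begin until its own release at minute 10. It runs from minute 10 to 10 + 12 = minute 22.
Lens checking waits on rigging (finishes minute 22), so it starts at minute 22 and finishes at 22 + 20 = minute 42.
Set dressing cannot begin until rigging (finishes minute 22). It runs from minute 22 to 22 + 20 = minute 42.
Blocking has to wait for set dressing (finishes minute 42); rigging (finishes minute 22); lens checking (finishes minute 42). The latest of these is minute 42, so blocking runs minute 42 to 42 + 50 = minute 92.
For rehearsal: blocking (finishes minute 92, plus 15-minute gap → minute 107); lens checking (finishes minute 42). Taking the maximum gives a start of minute 107, and it finishes at 107 + 50 = minute 157.
All tasks are finished once the last one completes. Finish times: Rigging at 22, Set dressing at 42, Lens checking at 42, Blocking at 92, Rehearsal at 157. The latest is minute 157.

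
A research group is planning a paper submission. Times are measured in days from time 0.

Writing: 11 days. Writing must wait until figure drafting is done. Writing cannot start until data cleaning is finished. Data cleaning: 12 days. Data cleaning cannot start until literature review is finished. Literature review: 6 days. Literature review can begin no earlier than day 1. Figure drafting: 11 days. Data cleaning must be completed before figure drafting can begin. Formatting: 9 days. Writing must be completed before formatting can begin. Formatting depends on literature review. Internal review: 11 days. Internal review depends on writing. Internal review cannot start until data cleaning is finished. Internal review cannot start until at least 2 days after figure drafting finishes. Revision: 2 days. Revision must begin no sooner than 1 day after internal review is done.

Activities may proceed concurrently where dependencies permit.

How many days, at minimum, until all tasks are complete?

55

Literature review cannot begin until its own release at day 1. It runs from day 1 to 1 + 6 = day 7.
Data cleaning cannot begin until literature review (finishes day 7). It runs from day 7 to 7 + 12 = day 19.
After data cleaning (finishes day 19), figure drafting can start at day 19 and finishes at day 30.
Writing cannot start until figure drafting (finishes day 30); data cleaning (finishes day 19). The controlling bound is day 30, so writing finishes at 30 + 11 = day 41.
For formatting: writing (finishes day 41); literature review (finishes day 7). Taking the maximum gives a start of day 41, and it finishes at 41 + 9 = day 50.
Internal review needs all of writing (finishes day 41); data cleaning (finishes day 19); figure drafting (finishes day 30, plus 2-day gap → day 32). That puts its earliest start at day 41; it finishes at 41 + 11 = day 52.
After internal review (finishes day 52, plus 1-day gap → day 53), revision can start at day 53 and finishes at day 55.
All tasks are finished once the last one completes. Finish times: Literature review at 7, Data cleaning at 19, Figure drafting at 30, Writing at 41, Internal review at 52, Revision at 55, Formatting at 50. The latest is day 55.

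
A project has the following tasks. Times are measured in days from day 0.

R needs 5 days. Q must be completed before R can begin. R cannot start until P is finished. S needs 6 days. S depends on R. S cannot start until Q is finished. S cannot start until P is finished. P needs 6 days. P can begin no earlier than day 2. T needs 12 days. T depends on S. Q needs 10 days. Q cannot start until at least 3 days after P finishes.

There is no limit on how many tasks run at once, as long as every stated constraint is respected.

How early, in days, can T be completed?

P waits on its own release at day 2, so it starts at day 2 and finishes at 2 + 6 = day 8.
After P (finishes day 8, plus 3-day gap → day 11), Q can start at day 11 and finishes at day 21.
R needs all of Q (finishes day 21); P (finishes day 8). That puts its earliest start at day 21; it finishes at 21 + 5 = day 26.
S needs all of R (finishes day 26); Q (finishes day 21); P (finishes day 8). That puts its earliest start at day 26; it finishes at 26 + 6 = day 32.
After S (finishes day 32), T can start at day 32 and finishes at day 44.

44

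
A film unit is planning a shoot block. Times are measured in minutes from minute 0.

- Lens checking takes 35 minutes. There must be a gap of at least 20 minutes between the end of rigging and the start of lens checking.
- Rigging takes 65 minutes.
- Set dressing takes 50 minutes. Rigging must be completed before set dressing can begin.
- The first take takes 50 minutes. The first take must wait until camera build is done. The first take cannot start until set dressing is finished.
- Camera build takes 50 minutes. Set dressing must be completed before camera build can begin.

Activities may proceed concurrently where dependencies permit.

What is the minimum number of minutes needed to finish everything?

Rigging has no prerequisites, so it starts at minute 0 and finishes at minute 65.
Lens checking cannot begin until rigging (finishes minute 65, plus 20-minute gap → minute 85). It runs from minute 85 to 85 + 35 = minute 120.
After rigging (finishes minute 65), set dressing can start at minute 65 and finishes at minute 115.
After set dressing (finishes minute 115), camera build can start at minute 115 and finishes at minute 165.
The first take has to wait for camera build (finishes minute 165); set dressing (finishes minute 115). The latest of these is minute 165, so the first take runs minute 165 to 165 + 50 = minute 215.
All tasks are finished once the last one completes. Finish times: Rigging at 65, Set dressing at 115, Camera build at 165, Lens checking at 120, The first take at 215. The latest is minute 215.

215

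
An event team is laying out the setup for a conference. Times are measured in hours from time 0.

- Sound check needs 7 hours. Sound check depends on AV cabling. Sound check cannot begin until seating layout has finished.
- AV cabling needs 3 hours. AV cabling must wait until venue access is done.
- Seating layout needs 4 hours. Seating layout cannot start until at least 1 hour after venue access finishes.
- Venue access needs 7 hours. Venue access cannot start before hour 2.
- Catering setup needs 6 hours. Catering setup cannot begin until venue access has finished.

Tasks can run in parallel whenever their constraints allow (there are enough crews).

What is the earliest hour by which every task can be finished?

21

After its own release at hour 2, venue access can start at hour 2 and finishes at hour 9.
After venue access (finishes hour 9), catering setup can start at hour 9 and finishes at hour 15.
Seating layout cannot begin until venue access (finishes hour 9, plus 1-hour gap → hour 10). It runs from hour 10 to 10 + 4 = hour 14.
AV cabling waits on venue access (finishes hour 9), so it starts at hour 9 and finishes at 9 + 3 = hour 12.
Sound check cannot start until AV cabling (finishes hour 12); seating layout (finishes hour 14). The controlling bound is hour 14, so sound check finishes at 14 + 7 = hour 21.
All tasks are finished once the last one completes. Finish times: Venue access at 9, AV cabling at 12, Seating layout at 14, Catering setup at 15, Sound check at 21. The latest is hour 21.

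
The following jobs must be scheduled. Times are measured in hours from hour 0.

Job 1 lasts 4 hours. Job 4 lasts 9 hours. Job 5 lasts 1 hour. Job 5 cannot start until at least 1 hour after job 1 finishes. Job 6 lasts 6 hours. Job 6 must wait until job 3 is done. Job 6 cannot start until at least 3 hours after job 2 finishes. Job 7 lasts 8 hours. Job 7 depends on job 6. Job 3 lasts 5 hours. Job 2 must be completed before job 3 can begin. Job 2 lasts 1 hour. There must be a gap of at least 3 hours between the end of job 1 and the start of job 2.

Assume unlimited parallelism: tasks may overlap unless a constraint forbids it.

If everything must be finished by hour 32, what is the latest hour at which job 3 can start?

To finish by hour 32, job 7 (duration 8) must start no later than hour 24.
Job 6 must finish before job 7 (must start by hour 24). With a 6-hour duration, job 6 must start by 24 − 6 = hour 18.
Since job 6 (must start by hour 18) depends on it, job 3 must finish by hour 18. Backing off its 5-hour duration gives a latest start of hour 13.

13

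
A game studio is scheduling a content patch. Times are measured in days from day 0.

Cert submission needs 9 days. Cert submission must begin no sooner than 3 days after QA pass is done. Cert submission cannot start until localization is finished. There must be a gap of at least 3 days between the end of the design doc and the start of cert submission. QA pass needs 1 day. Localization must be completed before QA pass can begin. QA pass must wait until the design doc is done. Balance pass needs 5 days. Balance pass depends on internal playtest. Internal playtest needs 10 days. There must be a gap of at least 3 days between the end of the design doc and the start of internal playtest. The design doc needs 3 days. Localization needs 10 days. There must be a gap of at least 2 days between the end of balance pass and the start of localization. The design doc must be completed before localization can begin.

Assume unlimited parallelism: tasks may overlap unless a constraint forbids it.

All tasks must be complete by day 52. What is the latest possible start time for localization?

Cert submission must finish by day 52; it takes 9 days, so it must start by 52 − 9 = day 43.
QA pass feeds into cert submission (must start by day 43, minus 3-day gap → day 40); so QA pass must finish by day 40 and therefore start by day 39.
Localization feeds QA pass (must start by day 39); cert submission (must start by day 43). Taking the minimum, localization must finish by day 39 and start by 39 − 10 = day 29.

29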